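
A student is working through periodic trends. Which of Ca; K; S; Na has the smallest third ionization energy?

Consider each +2 ion: Ca²⁺ is the bare [Ar] core; K²⁺ is already 1 electron into the core; S²⁺ still has 4 valence electrons; Na²⁺ is already 1 electron into the core.
Breaking into a closed-shell core is much more expensive than removing a leftover valence electron — K, Ca and Na have the largest IE_3 here.
The numbers (kJ/mol): Ca 4912, K 4420, S 3357, Na 6910.
Hence IE_3: S < K < Ca < Na.

S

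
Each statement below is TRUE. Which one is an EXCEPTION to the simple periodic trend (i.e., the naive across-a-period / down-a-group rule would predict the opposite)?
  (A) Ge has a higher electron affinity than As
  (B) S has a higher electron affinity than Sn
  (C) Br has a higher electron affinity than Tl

The general trend: electron affinity increases across a period and decreases down a group.
(A) Ge (period 4, group 14) vs As (period 4, group 15): the stated order contradicts the simple trend.
(B) S (period 3, group 16) vs Sn (period 5, group 14): the stated order agrees with the simple trend.
(C) Br (period 4, group 17) vs Tl (period 6, group 13): the stated order agrees with the simple trend.
The exception is (A): adding an electron to As's half-filled 4p³ is unfavourable, so Ge (4p²) has the more exothermic EA.

(A)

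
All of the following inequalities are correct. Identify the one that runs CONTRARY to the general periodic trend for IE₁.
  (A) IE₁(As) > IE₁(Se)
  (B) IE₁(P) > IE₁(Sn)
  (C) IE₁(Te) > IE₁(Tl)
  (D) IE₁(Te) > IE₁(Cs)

(A)

The general trend: IE₁ increases across a period and decreases down a group.
(A) As (period 4, group 15) vs Se (period 4, group 16): the stated order contradicts the simple trend.
(B) P (period 3, group 15) vs Sn (period 5, group 14): the stated order agrees with the simple trend.
(C) Te (period 5, group 16) vs Tl (period 6, group 13): the stated order agrees with the simple trend.
(D) Te (period 5, group 16) vs Cs (period 6, group 1): the stated order agrees with the simple trend.
The exception is (A): Se (4p⁴) ionizes more easily than half-filled As (4p³).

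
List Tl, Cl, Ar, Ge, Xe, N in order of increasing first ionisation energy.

Tl < Ge < Xe < Cl < N < Ar

IE₁ increases left→right with effective nuclear charge and decreases top→bottom as the valence shell moves farther out.
Here both period and group differ, so the two effects have to be weighed against each other.
Ge > Tl: both effects reinforce here, so Ge is clearly the higher of the two.
Xe > Ge: period and group pull opposite ways; the across-period shift dominates (1170 vs 762 kJ/mol).
Cl > Xe: period and group pull opposite ways; the down-group shift dominates (1251 vs 1170 kJ/mol).
N > Cl: period and group pull opposite ways; the down-group shift dominates (1402 vs 1251 kJ/mol).
Ar > N: the two effects oppose for this pair; the across-period effect wins (1521 vs 1402 kJ/mol).
For reference (kJ/mol): N 1402, Cl 1251, Ar 1521, Ge 762, Xe 1170, Tl 589.
So from lowest to highest: Tl < Ge < Xe < Cl < N < Ar.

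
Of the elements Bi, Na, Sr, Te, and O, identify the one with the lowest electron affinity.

Sr

O is in period 2, group 16; Na is in period 3, group 1; Sr is in period 5, group 2; Te is in period 5, group 16; Bi is in period 6, group 15.
EA tends to increase across a period and decrease down a group, though the pattern is less regular than for IE or radius.
Neither a single period nor a single group — weigh both effects.
Na > Sr: the two effects oppose for this pair; the down-group effect wins (53 vs 5 kJ/mol).
Bi > Na: the two effects oppose for this pair; the across-period effect wins (91 vs 53 kJ/mol).
O > Bi: relative to Bi, both the across-period and down-group shifts push O's electron affinity up.
Te > O: this pair runs against the simple trend — see the exception note.
Note the exception: Te has a higher electron affinity than O, contrary to the simple trend — O's compact 2p subshell gives strong electron–electron repulsion on the added electron.
For reference (kJ/mol): O 141, Na 53, Sr 5, Te 190, Bi 91.
The lowest electron affinity among these belongs to Sr.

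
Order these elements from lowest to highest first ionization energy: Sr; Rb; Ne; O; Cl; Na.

O is in period 2, group 16; Ne is in period 2, group 18; Na is in period 3, group 1; Cl is in period 3, group 17; Rb is in period 5, group 1; Sr is in period 5, group 2.
Removing the outermost electron gets harder across a period and easier down a group.
Here both period and group differ, so the two effects have to be weighed against each other.
Na > Rb: Na sits above Rb in group 1, so the down-group effect alone puts Na higher.
Sr > Na: period and group pull opposite ways; the across-period shift dominates (550 vs 496 kJ/mol).
Cl > Sr: both effects reinforce here, so Cl is clearly the higher of the two.
O > Cl: the two effects oppose for this pair; the down-group effect wins (1314 vs 1251 kJ/mol).
Ne > O: Ne lies to the right of O in period 2, so the across-period effect alone puts Ne higher.
Tabulated first ionization energy (kJ/mol): O 1314, Ne 2081, Na 496, Cl 1251, Rb 403, Sr 550.
So from lowest to highest: Rb < Na < Sr < Cl < O < Ne.

Rb < Na < Sr < Cl < O < Ne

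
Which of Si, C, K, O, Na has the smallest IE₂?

IE_2 is the cost of taking one more electron from the +1 cation: Si⁺ still has 3 valence electrons; C⁺ still has 3 valence electrons; K⁺ is the bare [Ar] core; O⁺ still has 5 valence electrons; Na⁺ is the bare [Ne] core.
Usually core removal costs more than valence removal, but here the competition is close: a tightly held n=2 valence electron can cost more to remove than an n=3 core electron, so the actual values have to decide it.
Valence configurations: Si⁺ [Ne]3s²3p¹, C⁺ [He]2s²2p¹, O⁺ [He]2s²2p³.
Approximate IE_2 values (kJ/mol): Si 1577, C 2353, K 3052, O 3388, Na 4562.
Hence IE_2: Si < C < K < O < Na.

Si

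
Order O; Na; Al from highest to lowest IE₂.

Consider each +1 ion: O⁺ still has 5 valence electrons; Na⁺ is the bare [Ne] core; Al⁺ still has 2 valence electrons.
Breaking into a closed-shell core is much more expensive than removing a leftover valence electron — Na has the largest IE_2 here.
Valence configurations: O⁺ [He]2s²2p³, Al⁺ [Ne]3s².
Approximate IE_2 values (kJ/mol): O 3388, Na 4562, Al 1817.
Hence IE_2: Al < O < Na.

Na > O > Al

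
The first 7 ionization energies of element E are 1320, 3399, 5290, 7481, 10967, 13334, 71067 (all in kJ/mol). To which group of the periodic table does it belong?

Look for the largest jump between consecutive ionization energies: IE7/IE6 ≈ 5.3, far larger than any earlier ratio.
That jump marks the point where a core electron is being removed. So the atom has 6 valence electrons.
A main-group element with 6 valence electrons is in group 16.

Group 16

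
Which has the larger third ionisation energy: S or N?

The third ionization energy removes an electron from the +2 ion. For each element: S²⁺ still has 4 valence electrons; N²⁺ still has 3 valence electrons.
All are still removing valence electrons, so compare the +2 ions as you would atoms: IE_3 generally rises across a period (higher Z_eff) and falls down a group (larger shell), subject to the usual subshell exceptions.
Valence configurations: S²⁺ [Ne]3s²3p², N²⁺ [He]2s²2p¹.
The numbers (kJ/mol): S 3357, N 4578.
Overall IE_3 order: S < N.

N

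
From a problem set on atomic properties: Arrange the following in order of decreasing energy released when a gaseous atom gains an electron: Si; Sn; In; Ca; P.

Si is in period 3, group 14; P is in period 3, group 15; Ca is in period 4, group 2; In is in period 5, group 13; Sn is in period 5, group 14.
Adding an electron releases more energy for atoms nearer the top right (short of the noble gases).
Here both period and group differ, so the two effects have to be weighed against each other.
In > Ca: the two effects oppose for this pair; the across-period effect wins (29 vs 2 kJ/mol).
P > In: both effects reinforce here, so P is clearly the higher of the two.
Sn > P: this pair runs against the simple trend — see the exception note.
Si > Sn: they share group 14; the group trend gives Si the larger value.
Note the exception: Sn has a higher electron affinity than P, contrary to the simple trend — adding an electron to P's half-filled np³ subshell costs electron-pairing energy.
Note the exception: Si has a higher electron affinity than P, contrary to the simple trend — adding an electron to P's half-filled 3p³ is unfavourable, so Si (3p²) has the more exothermic EA.
Tabulated electron affinity (kJ/mol): Si 134, P 72, Ca 2, In 29, Sn 107.
So from highest to lowest: Si > Sn > P > In > Ca.

Si > Sn > P > In > Ca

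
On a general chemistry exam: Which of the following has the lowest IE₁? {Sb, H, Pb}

H is in period 1, group 1; Sb is in period 5, group 15; Pb is in period 6, group 14.
Across a period the outer electron is held more tightly (higher IE₁); down a group it sits in a higher shell, more shielded, and comes off more easily.
Here both period and group differ, so the two effects have to be weighed against each other.
Sb > Pb: both effects reinforce here, so Sb is clearly the higher of the two.
H > Sb: the two effects oppose for this pair; the down-group effect wins (1312 vs 831 kJ/mol).
Tabulated first ionization energy (kJ/mol): H 1312, Sb 831, Pb 716.
The lowest IE₁ among these belongs to Pb.

Pb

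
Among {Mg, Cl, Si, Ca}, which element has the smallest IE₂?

Consider each +1 ion: Mg⁺ still has 1 valence electron; Cl⁺ still has 6 valence electrons; Si⁺ still has 3 valence electrons; Ca⁺ still has 1 valence electron.
All are still removing valence electrons, so compare the +1 ions as you would atoms: IE_2 generally rises across a period (higher Z_eff) and falls down a group (larger shell), subject to the usual subshell exceptions.
Valence configurations: Mg⁺ [Ne]3s¹, Cl⁺ [Ne]3s²3p⁴, Si⁺ [Ne]3s²3p¹, Ca⁺ [Ar]4s¹.
Approximate IE_2 values (kJ/mol): Mg 1451, Cl 2298, Si 1577, Ca 1145.
Hence IE_2: Ca < Mg < Si < Cl.

Ca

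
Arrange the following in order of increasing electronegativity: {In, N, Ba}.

N is in period 2, group 15; In is in period 5, group 13; Ba is in period 6, group 2.
Electronegativity increases across a period and decreases down a group, tracking effective nuclear charge and atomic size.
These span different periods and groups, so the two trends combine.
In > Ba: both effects reinforce here, so In is clearly the higher of the two.
N > In: relative to In, both the across-period and down-group shifts push N's electronegativity up.
Approximate values (Pauling): N 3.04, In 1.78, Ba 0.89.
So from lowest to highest: Ba < In < N.

Ba < In < N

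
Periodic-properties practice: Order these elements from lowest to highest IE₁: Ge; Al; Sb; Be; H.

Al < Ge < Sb < Be < H

IE₁ increases left→right with effective nuclear charge and decreases top→bottom as the valence shell moves farther out.
These sit on a diagonal, where the across-period and down-group effects partly cancel.
Ge > Al: the two effects oppose for this pair; the across-period effect wins (762 vs 578 kJ/mol).
Sb > Ge: period and group pull opposite ways; the across-period shift dominates (831 vs 762 kJ/mol).
Be > Sb: the two effects oppose for this pair; the down-group effect wins (900 vs 831 kJ/mol).
H > Be: period and group pull opposite ways; the down-group shift dominates (1312 vs 900 kJ/mol).
Approximate values (kJ/mol): H 1312, Be 900, Al 578, Ge 762, Sb 831.
So from lowest to highest: Al < Ge < Sb < Be < H.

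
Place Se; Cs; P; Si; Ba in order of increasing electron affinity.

Ba, Cs, P, Si, Se

Si is in period 3, group 14; P is in period 3, group 15; Se is in period 4, group 16; Cs is in period 6, group 1; Ba is in period 6, group 2.
EA tends to increase across a period and decrease down a group, though the pattern is less regular than for IE or radius.
Here both period and group differ, so the two effects have to be weighed against each other.
Cs > Ba: this pair runs against the simple trend — see the exception note.
P > Cs: both effects reinforce here, so P is clearly the higher of the two.
Si > P: this pair runs against the simple trend — see the exception note.
Se > Si: the two effects oppose for this pair; the across-period effect wins (195 vs 134 kJ/mol).
Note the exception: Cs has a higher electron affinity than Ba, contrary to the simple trend — adding an electron to Ba (ns²) has to open a new, higher-energy np subshell, which is unfavourable.
Note the exception: Si has a higher electron affinity than P, contrary to the simple trend — adding an electron to P's half-filled 3p³ is unfavourable, so Si (3p²) has the more exothermic EA.
For reference (kJ/mol): Si 134, P 72, Se 195, Cs 46, Ba 14.
So from lowest to highest: Ba < Cs < P < Si < Se.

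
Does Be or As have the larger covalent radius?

As

Radius decreases left→right (rising Z_eff, same n) and increases top→bottom (higher n).
Neither a single period nor a single group — weigh both effects.
As > Be: period and group pull opposite ways; the down-group shift dominates (121 vs 102 pm).
Tabulated atomic radius (pm): Be 102, As 121.
So As has the larger covalent radius (As > Be).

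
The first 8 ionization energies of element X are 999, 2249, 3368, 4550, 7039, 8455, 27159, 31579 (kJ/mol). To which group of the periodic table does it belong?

Look for the largest jump between consecutive ionization energies: IE7/IE6 ≈ 3.2, far larger than any earlier ratio.
That jump marks the point where a core electron is being removed. So the atom has 6 valence electrons.
A main-group element with 6 valence electrons is in group 16.

Group 16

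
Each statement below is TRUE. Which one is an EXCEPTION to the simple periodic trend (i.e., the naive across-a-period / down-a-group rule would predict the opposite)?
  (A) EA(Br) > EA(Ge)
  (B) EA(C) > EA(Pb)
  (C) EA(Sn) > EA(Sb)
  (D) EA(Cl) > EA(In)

(C)

The general trend: electron affinity increases across a period and decreases down a group.
(A) Br (period 4, group 17) vs Ge (period 4, group 14): the stated order agrees with the simple trend.
(B) C (period 2, group 14) vs Pb (period 6, group 14): the stated order agrees with the simple trend.
(C) Sn (period 5, group 14) vs Sb (period 5, group 15): the stated order contradicts the simple trend.
(D) Cl (period 3, group 17) vs In (period 5, group 13): the stated order agrees with the simple trend.
The exception is (C): adding an electron to Sb's half-filled 5p³ is unfavourable, so Sn has the more exothermic EA.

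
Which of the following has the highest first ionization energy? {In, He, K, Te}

He is in period 1, group 18; K is in period 4, group 1; In is in period 5, group 13; Te is in period 5, group 16.
IE₁ increases left→right with effective nuclear charge and decreases top→bottom as the valence shell moves farther out.
Neither a single period nor a single group — weigh both effects.
In > K: the two effects oppose for this pair; the across-period effect wins (558 vs 419 kJ/mol).
Te > In: both are in period 5; the period trend gives Te the larger value.
He > Te: relative to Te, both the across-period and down-group shifts push He's first ionization energy up.
Approximate values (kJ/mol): He 2372, K 419, In 558, Te 869.
The highest first ionization energy among these belongs to He.

He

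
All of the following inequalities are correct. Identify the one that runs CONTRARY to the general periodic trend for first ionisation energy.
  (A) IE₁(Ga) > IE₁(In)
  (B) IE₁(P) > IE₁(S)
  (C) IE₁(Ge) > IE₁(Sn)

(B)

The general trend: first ionisation energy increases across a period and decreases down a group.
(A) Ga (period 4, group 13) vs In (period 5, group 13): the stated order agrees with the simple trend.
(B) P (period 3, group 15) vs S (period 3, group 16): the stated order contradicts the simple trend.
(C) Ge (period 4, group 14) vs Sn (period 5, group 14): the stated order agrees with the simple trend.
The exception is (B): S (3p⁴) ionizes more easily than half-filled P (3p³) because the paired 3p electron in S is pushed out by e⁻–e⁻ repulsion.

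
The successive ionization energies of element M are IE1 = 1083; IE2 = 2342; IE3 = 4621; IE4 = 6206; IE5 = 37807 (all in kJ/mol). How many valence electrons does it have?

Look for the largest jump between consecutive ionization energies: IE5/IE4 ≈ 6.1, far larger than any earlier ratio.
That jump marks the point where a core electron is being removed. So the atom has 4 valence electrons.

4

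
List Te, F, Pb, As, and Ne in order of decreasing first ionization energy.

Removing the outermost electron gets harder across a period and easier down a group.
Neither a single period nor a single group — weigh both effects.
Te > Pb: relative to Pb, both the across-period and down-group shifts push Te's first ionization energy up.
As > Te: period and group pull opposite ways; the down-group shift dominates (947 vs 869 kJ/mol).
F > As: relative to As, both the across-period and down-group shifts push F's first ionization energy up.
Ne > F: Ne lies to the right of F in period 2, so the across-period effect alone puts Ne higher.
Approximate values (kJ/mol): F 1681, Ne 2081, As 947, Te 869, Pb 716.
So from highest to lowest: Ne > F > As > Te > Pb.

Ne > F > As > Te > Pb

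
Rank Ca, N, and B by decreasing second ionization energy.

After 1 electron has been removed, what remains? Ca⁺ still has 1 valence electron; N⁺ still has 4 valence electrons; B⁺ still has 2 valence electrons.
All are still removing valence electrons, so compare the +1 ions as you would atoms: IE_2 generally rises across a period (higher Z_eff) and falls down a group (larger shell), subject to the usual subshell exceptions.
Valence configurations: Ca⁺ [Ar]4s¹, N⁺ [He]2s²2p², B⁺ [He]2s².
Tabulated IE_2 (kJ/mol): Ca 1145, N 2856, B 2427.
Hence IE_2: Ca < B < N.

N > B > Ca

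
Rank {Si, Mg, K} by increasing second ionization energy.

Mg, Si, K

The second ionization energy removes an electron from the +1 ion. For each element: Si⁺ still has 3 valence electrons; Mg⁺ still has 1 valence electron; K⁺ is the bare [Ar] core.
Pulling an electron out of a noble-gas core costs far more than removing a remaining valence electron, so K sits at the high end of IE_2.
Valence configurations: Si⁺ [Ne]3s²3p¹, Mg⁺ [Ne]3s¹.
The numbers (kJ/mol): Si 1577, Mg 1451, K 3052.
Overall IE_2 order: Mg < Si < K.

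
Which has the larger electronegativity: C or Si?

C

EN rises left→right (higher Z_eff, smaller atoms) and falls top→bottom (larger, more shielded atoms).
All are in group 14, so electronegativity increases up the group.
So C has the larger electronegativity (C > Si).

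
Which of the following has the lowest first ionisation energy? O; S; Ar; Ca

O is in period 2, group 16; S is in period 3, group 16; Ar is in period 3, group 18; Ca is in period 4, group 2.
Removing the outermost electron gets harder across a period and easier down a group.
Neither a single period nor a single group — weigh both effects.
S > Ca: relative to Ca, both the across-period and down-group shifts push S's first ionization energy up.
O > S: O sits above S in group 16, so the down-group effect alone puts O higher.
Ar > O: period and group pull opposite ways; the across-period shift dominates (1521 vs 1314 kJ/mol).
Tabulated first ionization energy (kJ/mol): O 1314, S 1000, Ar 1521, Ca 590.
The lowest first ionisation energy among these belongs to Ca.

Ca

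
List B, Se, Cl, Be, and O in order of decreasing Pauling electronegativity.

EN rises left→right (higher Z_eff, smaller atoms) and falls top→bottom (larger, more shielded atoms).
Here both period and group differ, so the two effects have to be weighed against each other.
B > Be: B lies to the right of Be in period 2, so the across-period effect alone puts B higher.
Se > B: the two effects oppose for this pair; the across-period effect wins (2.55 vs 2.04).
Cl > Se: relative to Se, both the across-period and down-group shifts push Cl's electronegativity up.
O > Cl: the two effects oppose for this pair; the down-group effect wins (3.44 vs 3.16).
Approximate values (Pauling): Be 1.57, B 2.04, O 3.44, Cl 3.16, Se 2.55.
So from highest to lowest: O > Cl > Se > B > Be.

O > Cl > Se > B > Be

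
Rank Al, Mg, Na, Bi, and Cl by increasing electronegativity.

Na, Mg, Al, Bi, Cl

Na is in period 3, group 1; Mg is in period 3, group 2; Al is in period 3, group 13; Cl is in period 3, group 17; Bi is in period 6, group 15.
Smaller atoms with higher effective nuclear charge are more electronegative.
These span different periods and groups, so the two trends combine.
Mg > Na: both are in period 3; the period trend gives Mg the larger value.
Al > Mg: Al lies to the right of Mg in period 3, so the across-period effect alone puts Al higher.
Bi > Al: period and group pull opposite ways; the across-period shift dominates (2.02 vs 1.61).
Cl > Bi: relative to Bi, both the across-period and down-group shifts push Cl's electronegativity up.
Tabulated electronegativity (Pauling): Na 0.93, Mg 1.31, Al 1.61, Cl 3.16, Bi 2.02.
So from lowest to highest: Na < Mg < Al < Bi < Cl.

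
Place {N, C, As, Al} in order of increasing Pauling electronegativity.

Al < As < C < N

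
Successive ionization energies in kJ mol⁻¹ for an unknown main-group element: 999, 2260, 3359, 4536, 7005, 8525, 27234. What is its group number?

Group 16

Look for the largest jump between consecutive ionization energies: IE7/IE6 ≈ 3.2, far larger than any earlier ratio.
That jump marks the point where a core electron is being removed. So the atom has 6 valence electrons.
A main-group element with 6 valence electrons is in group 16.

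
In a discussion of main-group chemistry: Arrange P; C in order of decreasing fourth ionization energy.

C, P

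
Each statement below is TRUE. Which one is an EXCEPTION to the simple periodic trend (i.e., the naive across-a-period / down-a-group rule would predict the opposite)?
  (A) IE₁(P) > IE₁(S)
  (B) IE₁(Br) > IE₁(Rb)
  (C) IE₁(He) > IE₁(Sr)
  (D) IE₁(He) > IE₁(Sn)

(A)

The general trend: first ionization energy increases across a period and decreases down a group.
(A) P (period 3, group 15) vs S (period 3, group 16): the stated order contradicts the simple trend.
(B) Br (period 4, group 17) vs Rb (period 5, group 1): the stated order agrees with the simple trend.
(C) He (period 1, group 18) vs Sr (period 5, group 2): the stated order agrees with the simple trend.
(D) He (period 1, group 18) vs Sn (period 5, group 14): the stated order agrees with the simple trend.
The exception is (A): S (3p⁴) ionizes more easily than half-filled P (3p³) because the paired 3p electron in S is pushed out by e⁻–e⁻ repulsion.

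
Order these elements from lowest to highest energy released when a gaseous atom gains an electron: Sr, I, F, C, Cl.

Sr, C, I, F, Cl

C is in period 2, group 14; F is in period 2, group 17; Cl is in period 3, group 17; Sr is in period 5, group 2; I is in period 5, group 17.
Atoms with high Z_eff and room in the valence shell (especially the halogens) have the most exothermic electron affinities.
Here both period and group differ, so the two effects have to be weighed against each other.
C > Sr: relative to Sr, both the across-period and down-group shifts push C's electron affinity up.
I > C: period and group pull opposite ways; the across-period shift dominates (295 vs 122 kJ/mol).
F > I: they share group 17; the group trend gives F the larger value.
Cl > F: this pair runs against the simple trend — see the exception note.
Note the exception: Cl has a higher electron affinity than F, contrary to the simple trend — F's small 2p subshell makes the incoming electron feel strong e⁻–e⁻ repulsion, so Cl actually releases more energy on gaining an electron.
For reference (kJ/mol): C 122, F 328, Cl 349, Sr 5, I 295.
So from lowest to highest: Sr < C < I < F < Cl.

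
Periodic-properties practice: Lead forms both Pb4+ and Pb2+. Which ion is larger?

Both ions have Z = 82 protons, but Pb4+ has lost more electrons, so its remaining electrons feel a larger effective nuclear charge per electron and are pulled in more tightly.
Higher positive charge → smaller ion, so Pb2+ > Pb4+.

Pb2+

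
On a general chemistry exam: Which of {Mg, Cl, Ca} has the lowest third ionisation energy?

Cl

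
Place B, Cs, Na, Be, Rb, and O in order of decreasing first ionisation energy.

Across a period the outer electron is held more tightly (higher IE₁); down a group it sits in a higher shell, more shielded, and comes off more easily.
Neither a single period nor a single group — weigh both effects.
Rb > Cs: they share group 1; the group trend gives Rb the larger value.
Na > Rb: they share group 1; the group trend gives Na the larger value.
B > Na: both effects reinforce here, so B is clearly the higher of the two.
Be > B: this pair runs against the simple trend — see the exception note.
O > Be: O lies to the right of Be in period 2, so the across-period effect alone puts O higher.
Note the exception: Be has a higher first ionization energy than B, contrary to the simple trend — removing B's lone 2p electron is easier than breaking Be's filled 2s².
Tabulated first ionization energy (kJ/mol): Be 900, B 801, O 1314, Na 496, Rb 403, Cs 376.
So from highest to lowest: O > Be > B > Na > Rb > Cs.

O > Be > B > Na > Rb > Cs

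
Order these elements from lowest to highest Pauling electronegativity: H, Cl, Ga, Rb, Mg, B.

Rb < Mg < Ga < B < H < Cl

H is in period 1, group 1; B is in period 2, group 13; Mg is in period 3, group 2; Cl is in period 3, group 17; Ga is in period 4, group 13; Rb is in period 5, group 1.
EN rises left→right (higher Z_eff, smaller atoms) and falls top→bottom (larger, more shielded atoms).
Neither a single period nor a single group — weigh both effects.
Mg > Rb: both effects reinforce here, so Mg is clearly the higher of the two.
Ga > Mg: the two effects oppose for this pair; the across-period effect wins (1.81 vs 1.31).
B > Ga: B sits above Ga in group 13, so the down-group effect alone puts B higher.
H > B: period and group pull opposite ways; the down-group shift dominates (2.20 vs 2.04).
Cl > H: period and group pull opposite ways; the across-period shift dominates (3.16 vs 2.20).
Approximate values (Pauling): H 2.20, B 2.04, Mg 1.31, Cl 3.16, Ga 1.81, Rb 0.82.
So from lowest to highest: Rb < Mg < Ga < B < H < Cl.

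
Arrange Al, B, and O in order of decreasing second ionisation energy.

O > B > Al

IE_2 is the cost of taking one more electron from the +1 cation: Al⁺ still has 2 valence electrons; B⁺ still has 2 valence electrons; O⁺ still has 5 valence electrons.
All are still removing valence electrons, so compare the +1 ions as you would atoms: IE_2 generally rises across a period (higher Z_eff) and falls down a group (larger shell), subject to the usual subshell exceptions.
Valence configurations: Al⁺ [Ne]3s², B⁺ [He]2s², O⁺ [He]2s²2p³.
Approximate IE_2 values (kJ/mol): Al 1817, B 2427, O 3388.
Putting it together, IE_2: Al < B < O.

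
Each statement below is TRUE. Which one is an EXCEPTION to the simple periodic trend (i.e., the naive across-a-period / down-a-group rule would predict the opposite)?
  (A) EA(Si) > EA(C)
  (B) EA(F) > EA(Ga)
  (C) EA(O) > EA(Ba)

The general trend: electron affinity increases across a period and decreases down a group.
(A) Si (period 3, group 14) vs C (period 2, group 14): the stated order contradicts the simple trend.
(B) F (period 2, group 17) vs Ga (period 4, group 13): the stated order agrees with the simple trend.
(C) O (period 2, group 16) vs Ba (period 6, group 2): the stated order agrees with the simple trend.
The exception is (A): Si's larger, more diffuse 3p orbitals accept an added electron slightly more readily than C's compact 2p.

(A)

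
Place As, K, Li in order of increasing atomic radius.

Li is in period 2, group 1; K is in period 4, group 1; As is in period 4, group 15.
Moving right in a period, electrons are added to the same shell under a stronger nuclear pull, so atoms get smaller; moving down, a new shell is opened and atoms get larger.
These span different periods and groups, so the two trends combine.
Li > As: the two effects oppose for this pair; the across-period effect wins (133 vs 121 pm).
K > Li: they share group 1; the group trend gives K the larger value.
For reference (pm): Li 133, K 196, As 121.
So from smallest to largest: As < Li < K.

As < Li < K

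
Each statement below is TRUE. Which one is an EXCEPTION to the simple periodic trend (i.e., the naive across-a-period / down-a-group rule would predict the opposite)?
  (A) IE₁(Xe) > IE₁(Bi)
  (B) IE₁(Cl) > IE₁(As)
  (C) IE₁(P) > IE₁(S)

The general trend: first ionization energy increases across a period and decreases down a group.
(A) Xe (period 5, group 18) vs Bi (period 6, group 15): the stated order agrees with the simple trend.
(B) Cl (period 3, group 17) vs As (period 4, group 15): the stated order agrees with the simple trend.
(C) P (period 3, group 15) vs S (period 3, group 16): the stated order contradicts the simple trend.
The exception is (C): S (3p⁴) ionizes more easily than half-filled P (3p³) because the paired 3p electron in S is pushed out by e⁻–e⁻ repulsion.

(C)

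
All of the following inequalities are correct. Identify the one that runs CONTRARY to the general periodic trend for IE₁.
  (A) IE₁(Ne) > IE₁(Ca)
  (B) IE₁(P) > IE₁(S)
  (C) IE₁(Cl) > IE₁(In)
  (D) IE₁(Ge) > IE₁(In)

(B)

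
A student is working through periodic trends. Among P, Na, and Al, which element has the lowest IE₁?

Na

Na is in period 3, group 1; Al is in period 3, group 13; P is in period 3, group 15.
First ionization energy rises across a period (greater Z_eff holds electrons more tightly) and falls down a group (valence electrons are farther from the nucleus).
All lie in period 3, so first ionization energy increases left to right.
The lowest IE₁ among these belongs to Na.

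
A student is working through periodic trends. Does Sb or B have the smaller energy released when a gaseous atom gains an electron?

B is in period 2, group 13; Sb is in period 5, group 15.
Atoms with high Z_eff and room in the valence shell (especially the halogens) have the most exothermic electron affinities.
Here both period and group differ, so the two effects have to be weighed against each other.
Sb > B: the two effects oppose for this pair; the across-period effect wins (103 vs 27 kJ/mol).
Approximate values (kJ/mol): B 27, Sb 103.
So B has the smaller energy released when a gaseous atom gains an electron (B < Sb).

B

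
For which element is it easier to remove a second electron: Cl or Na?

Cl

IE_2 is the cost of taking one more electron from the +1 cation: Cl⁺ still has 6 valence electrons; Na⁺ is the bare [Ne] core.
Core electrons are held far more tightly than valence electrons, so Na tops the IE_2 order.
Tabulated IE_2 (kJ/mol): Cl 2298, Na 4562.
Hence IE_2: Cl < Na.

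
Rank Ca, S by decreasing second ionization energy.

IE_2 is the cost of taking one more electron from the +1 cation: Ca⁺ still has 1 valence electron; S⁺ still has 5 valence electrons.
All are still removing valence electrons, so compare the +1 ions as you would atoms: IE_2 generally rises across a period (higher Z_eff) and falls down a group (larger shell), subject to the usual subshell exceptions.
Valence configurations: Ca⁺ [Ar]4s¹, S⁺ [Ne]3s²3p³.
Tabulated IE_2 (kJ/mol): Ca 1145, S 2252.
Putting it together, IE_2: Ca < S.

S > Ca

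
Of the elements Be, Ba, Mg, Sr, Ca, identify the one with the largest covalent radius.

Moving right in a period, electrons are added to the same shell under a stronger nuclear pull, so atoms get smaller; moving down, a new shell is opened and atoms get larger.
All are in group 2, so atomic radius increases down the group.
The largest covalent radius among these belongs to Ba.

Ba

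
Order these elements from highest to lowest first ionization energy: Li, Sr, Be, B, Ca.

Be > B > Ca > Sr > Li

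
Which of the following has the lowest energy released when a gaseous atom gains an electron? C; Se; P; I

P

C is in period 2, group 14; P is in period 3, group 15; Se is in period 4, group 16; I is in period 5, group 17.
Adding an electron releases more energy for atoms nearer the top right (short of the noble gases).
A diagonal step moves right (one effect) and down (the opposite effect) at once.
C > P: the two effects oppose for this pair; the down-group effect wins (122 vs 72 kJ/mol).
Se > C: the two effects oppose for this pair; the across-period effect wins (195 vs 122 kJ/mol).
I > Se: the two effects oppose for this pair; the across-period effect wins (295 vs 195 kJ/mol).
Tabulated electron affinity (kJ/mol): C 122, P 72, Se 195, I 295.
The lowest energy released when a gaseous atom gains an electron among these belongs to P.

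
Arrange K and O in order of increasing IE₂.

IE_2 is the cost of taking one more electron from the +1 cation: K⁺ is the bare [Ar] core; O⁺ still has 5 valence electrons.
Usually core removal costs more than valence removal, but here the competition is close: a tightly held n=2 valence electron can cost more to remove than an n=3 core electron, so the actual values have to decide it.
Tabulated IE_2 (kJ/mol): K 3052, O 3388.
Putting it together, IE_2: K < O.

K < O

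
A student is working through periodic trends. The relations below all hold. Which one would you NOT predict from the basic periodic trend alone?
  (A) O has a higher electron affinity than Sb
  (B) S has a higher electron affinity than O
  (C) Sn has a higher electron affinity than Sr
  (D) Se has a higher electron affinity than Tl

The general trend: electron affinity increases across a period and decreases down a group.
(A) O (period 2, group 16) vs Sb (period 5, group 15): the stated order agrees with the simple trend.
(B) S (period 3, group 16) vs O (period 2, group 16): the stated order contradicts the simple trend.
(C) Sn (period 5, group 14) vs Sr (period 5, group 2): the stated order agrees with the simple trend.
(D) Se (period 4, group 16) vs Tl (period 6, group 13): the stated order agrees with the simple trend.
The exception is (B): the compact 2p subshell of O repels the added electron more than S's larger 3p does.

(B)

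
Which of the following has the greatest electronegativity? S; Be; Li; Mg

S

Li is in period 2, group 1; Be is in period 2, group 2; Mg is in period 3, group 2; S is in period 3, group 16.
Atoms toward the upper right of the periodic table pull bonding electrons most strongly.
Neither a single period nor a single group — weigh both effects.
Mg > Li: the two effects oppose for this pair; the across-period effect wins (1.31 vs 0.98).
Be > Mg: they share group 2; the group trend gives Be the larger value.
S > Be: the two effects oppose for this pair; the across-period effect wins (2.58 vs 1.57).
For reference (Pauling): Li 0.98, Be 1.57, Mg 1.31, S 2.58.
The greatest electronegativity among these belongs to S.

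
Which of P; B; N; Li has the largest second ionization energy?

Li

Consider each +1 ion: P⁺ still has 4 valence electrons; B⁺ still has 2 valence electrons; N⁺ still has 4 valence electrons; Li⁺ is the bare [He] core.
Pulling an electron out of a noble-gas core costs far more than removing a remaining valence electron, so Li sits at the high end of IE_2.
Valence configurations: P⁺ [Ne]3s²3p², B⁺ [He]2s², N⁺ [He]2s²2p².
The numbers (kJ/mol): P 1907, B 2427, N 2856, Li 7298.
So the second ionization energies run P < B < N < Li.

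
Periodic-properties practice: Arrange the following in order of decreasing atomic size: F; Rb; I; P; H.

Rb > I > P > F > H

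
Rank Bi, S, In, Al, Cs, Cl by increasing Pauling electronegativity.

Cs, Al, In, Bi, S, Cl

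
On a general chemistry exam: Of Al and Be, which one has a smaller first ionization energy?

Be is in period 2, group 2; Al is in period 3, group 13.
First ionization energy rises across a period (greater Z_eff holds electrons more tightly) and falls down a group (valence electrons are farther from the nucleus).
A diagonal step moves right (one effect) and down (the opposite effect) at once.
Be > Al: period and group pull opposite ways; the down-group shift dominates (900 vs 578 kJ/mol).
For reference (kJ/mol): Be 900, Al 578.
So Al has the smaller first ionization energy (Al < Be).

Al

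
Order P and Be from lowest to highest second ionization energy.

The second ionization energy removes an electron from the +1 ion. For each element: P⁺ still has 4 valence electrons; Be⁺ still has 1 valence electron.
All are still removing valence electrons, so compare the +1 ions as you would atoms: IE_2 generally rises across a period (higher Z_eff) and falls down a group (larger shell), subject to the usual subshell exceptions.
Valence configurations: P⁺ [Ne]3s²3p², Be⁺ [He]2s¹.
Tabulated IE_2 (kJ/mol): P 1907, Be 1757.
Hence IE_2: Be < P.

Be < P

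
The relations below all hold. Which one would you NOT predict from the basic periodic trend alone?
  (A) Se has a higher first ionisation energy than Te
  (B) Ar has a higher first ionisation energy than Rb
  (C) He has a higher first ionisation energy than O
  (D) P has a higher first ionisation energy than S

(D)

The general trend: first ionisation energy increases across a period and decreases down a group.
(A) Se (period 4, group 16) vs Te (period 5, group 16): the stated order agrees with the simple trend.
(B) Ar (period 3, group 18) vs Rb (period 5, group 1): the stated order agrees with the simple trend.
(C) He (period 1, group 18) vs O (period 2, group 16): the stated order agrees with the simple trend.
(D) P (period 3, group 15) vs S (period 3, group 16): the stated order contradicts the simple trend.
The exception is (D): S (3p⁴) ionizes more easily than half-filled P (3p³) because the paired 3p electron in S is pushed out by e⁻–e⁻ repulsion.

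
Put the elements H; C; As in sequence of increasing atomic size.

H < C < As

H is in period 1, group 1; C is in period 2, group 14; As is in period 4, group 15.
Moving right in a period, electrons are added to the same shell under a stronger nuclear pull, so atoms get smaller; moving down, a new shell is opened and atoms get larger.
These span different periods and groups, so the two trends combine.
C > H: period and group pull opposite ways; the down-group shift dominates (75 vs 32 pm).
As > C: period and group pull opposite ways; the down-group shift dominates (121 vs 75 pm).
Approximate values (pm): H 32, C 75, As 121.
So from smallest to largest: H < C < As.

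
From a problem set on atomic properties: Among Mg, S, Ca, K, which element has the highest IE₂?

After 1 electron has been removed, what remains? Mg⁺ still has 1 valence electron; S⁺ still has 5 valence electrons; Ca⁺ still has 1 valence electron; K⁺ is the bare [Ar] core.
Pulling an electron out of a noble-gas core costs far more than removing a remaining valence electron, so K sits at the high end of IE_2.
Valence configurations: Mg⁺ [Ne]3s¹, S⁺ [Ne]3s²3p³, Ca⁺ [Ar]4s¹.
Tabulated IE_2 (kJ/mol): Mg 1451, S 2252, Ca 1145, K 3052.
Putting it together, IE_2: Ca < Mg < S < K.

K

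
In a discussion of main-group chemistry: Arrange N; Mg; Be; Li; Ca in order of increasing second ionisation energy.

Ca < Mg < Be < N < Li

IE_2 is the cost of taking one more electron from the +1 cation: N⁺ still has 4 valence electrons; Mg⁺ still has 1 valence electron; Be⁺ still has 1 valence electron; Li⁺ is the bare [He] core; Ca⁺ still has 1 valence electron.
Breaking into a closed-shell core is much more expensive than removing a leftover valence electron — Li has the largest IE_2 here.
Valence configurations: N⁺ [He]2s²2p², Mg⁺ [Ne]3s¹, Be⁺ [He]2s¹, Ca⁺ [Ar]4s¹.
Approximate IE_2 values (kJ/mol): N 2856, Mg 1451, Be 1757, Li 7298, Ca 1145.
Overall IE_2 order: Ca < Mg < Be < N < Li.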